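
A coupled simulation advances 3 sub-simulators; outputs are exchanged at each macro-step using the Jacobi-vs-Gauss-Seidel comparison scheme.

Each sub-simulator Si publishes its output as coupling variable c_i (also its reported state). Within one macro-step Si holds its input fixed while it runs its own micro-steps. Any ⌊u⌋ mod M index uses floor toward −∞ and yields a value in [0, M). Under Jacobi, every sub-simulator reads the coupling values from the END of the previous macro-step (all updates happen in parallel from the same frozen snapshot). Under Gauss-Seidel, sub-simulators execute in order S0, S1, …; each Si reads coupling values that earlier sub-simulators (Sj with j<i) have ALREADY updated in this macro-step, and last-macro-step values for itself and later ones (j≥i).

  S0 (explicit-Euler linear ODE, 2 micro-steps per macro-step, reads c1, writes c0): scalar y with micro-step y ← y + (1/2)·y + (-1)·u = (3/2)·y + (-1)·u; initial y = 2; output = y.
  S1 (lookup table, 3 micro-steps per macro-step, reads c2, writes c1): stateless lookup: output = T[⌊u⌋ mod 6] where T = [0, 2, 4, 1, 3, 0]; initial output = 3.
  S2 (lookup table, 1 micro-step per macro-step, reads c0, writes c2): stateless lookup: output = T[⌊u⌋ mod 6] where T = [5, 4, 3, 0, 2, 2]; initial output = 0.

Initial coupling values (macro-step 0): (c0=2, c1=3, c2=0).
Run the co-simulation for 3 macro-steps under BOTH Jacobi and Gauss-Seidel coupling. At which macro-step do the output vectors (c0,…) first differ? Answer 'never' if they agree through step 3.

first divergence at macro-step: 1

[Jacobi] macro 1: S0 reads c1=3 → after 2×micro: -3; S1 reads c2=0 → after 3×micro: 0; S2 reads c0=2 → after 1×micro: 3 ⇒ (c0=-3, c1=0, c2=3)
[Jacobi] macro 2: S0 reads c1=0 → after 2×micro: -27/4; S1 reads c2=3 → after 3×micro: 1; S2 reads c0=-3 → after 1×micro: 0 ⇒ (c0=-27/4, c1=1, c2=0)
[Jacobi] macro 3: S0 reads c1=1 → after 2×micro: -283/16; S1 reads c2=0 → after 3×micro: 0; S2 reads c0=-27/4 → after 1×micro: 2 ⇒ (c0=-283/16, c1=0, c2=2)
[Gauss-Seidel] macro 1: S0 reads c1=3 → after 2×micro: -3; S1 reads c2=0 → after 3×micro: 0; S2 reads c0=-3 → after 1×micro: 0 ⇒ (c0=-3, c1=0, c2=0)
[Gauss-Seidel] macro 2: S0 reads c1=0 → after 2×micro: -27/4; S1 reads c2=0 → after 3×micro: 0; S2 reads c0=-27/4 → after 1×micro: 2 ⇒ (c0=-27/4, c1=0, c2=2)
[Gauss-Seidel] macro 3: S0 reads c1=0 → after 2×micro: -243/16; S1 reads c2=2 → after 3×micro: 4; S2 reads c0=-243/16 → after 1×micro: 3 ⇒ (c0=-243/16, c1=4, c2=3)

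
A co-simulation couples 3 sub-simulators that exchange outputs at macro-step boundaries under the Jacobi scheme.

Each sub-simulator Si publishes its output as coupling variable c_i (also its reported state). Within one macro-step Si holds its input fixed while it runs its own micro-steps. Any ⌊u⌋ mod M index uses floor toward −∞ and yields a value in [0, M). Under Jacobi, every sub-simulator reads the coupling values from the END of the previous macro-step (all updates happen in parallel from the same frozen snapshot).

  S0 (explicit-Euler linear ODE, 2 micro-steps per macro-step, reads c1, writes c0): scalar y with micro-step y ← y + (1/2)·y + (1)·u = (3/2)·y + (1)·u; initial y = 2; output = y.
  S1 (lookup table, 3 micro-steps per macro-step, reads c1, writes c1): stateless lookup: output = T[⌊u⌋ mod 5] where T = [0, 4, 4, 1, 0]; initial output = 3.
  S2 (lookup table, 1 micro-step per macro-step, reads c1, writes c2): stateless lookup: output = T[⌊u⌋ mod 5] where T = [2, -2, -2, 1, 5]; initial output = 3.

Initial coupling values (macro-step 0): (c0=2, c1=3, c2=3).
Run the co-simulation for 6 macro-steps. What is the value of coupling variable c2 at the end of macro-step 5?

macro 1: S0 reads c1=3 → after 2×micro: 12; S1 reads c1=3 → after 3×micro: 1; S2 reads c1=3 → after 1×micro: 1 ⇒ (c0=12, c1=1, c2=1)
macro 2: S0 reads c1=1 → after 2×micro: 59/2; S1 reads c1=1 → after 3×micro: 4; S2 reads c1=1 → after 1×micro: -2 ⇒ (c0=59/2, c1=4, c2=-2)
macro 3: S0 reads c1=4 → after 2×micro: 611/8; S1 reads c1=4 → after 3×micro: 0; S2 reads c1=4 → after 1×micro: 5 ⇒ (c0=611/8, c1=0, c2=5)
macro 4: S0 reads c1=0 → after 2×micro: 5499/32; S1 reads c1=0 → after 3×micro: 0; S2 reads c1=0 → after 1×micro: 2 ⇒ (c0=5499/32, c1=0, c2=2)
macro 5: S0 reads c1=0 → after 2×micro: 49491/128; S1 reads c1=0 → after 3×micro: 0; S2 reads c1=0 → after 1×micro: 2 ⇒ (c0=49491/128, c1=0, c2=2)
macro 6: S0 reads c1=0 → after 2×micro: 445419/512; S1 reads c1=0 → after 3×micro: 0; S2 reads c1=0 → after 1×micro: 2 ⇒ (c0=445419/512, c1=0, c2=2)

c2 at macro-step 5 = 2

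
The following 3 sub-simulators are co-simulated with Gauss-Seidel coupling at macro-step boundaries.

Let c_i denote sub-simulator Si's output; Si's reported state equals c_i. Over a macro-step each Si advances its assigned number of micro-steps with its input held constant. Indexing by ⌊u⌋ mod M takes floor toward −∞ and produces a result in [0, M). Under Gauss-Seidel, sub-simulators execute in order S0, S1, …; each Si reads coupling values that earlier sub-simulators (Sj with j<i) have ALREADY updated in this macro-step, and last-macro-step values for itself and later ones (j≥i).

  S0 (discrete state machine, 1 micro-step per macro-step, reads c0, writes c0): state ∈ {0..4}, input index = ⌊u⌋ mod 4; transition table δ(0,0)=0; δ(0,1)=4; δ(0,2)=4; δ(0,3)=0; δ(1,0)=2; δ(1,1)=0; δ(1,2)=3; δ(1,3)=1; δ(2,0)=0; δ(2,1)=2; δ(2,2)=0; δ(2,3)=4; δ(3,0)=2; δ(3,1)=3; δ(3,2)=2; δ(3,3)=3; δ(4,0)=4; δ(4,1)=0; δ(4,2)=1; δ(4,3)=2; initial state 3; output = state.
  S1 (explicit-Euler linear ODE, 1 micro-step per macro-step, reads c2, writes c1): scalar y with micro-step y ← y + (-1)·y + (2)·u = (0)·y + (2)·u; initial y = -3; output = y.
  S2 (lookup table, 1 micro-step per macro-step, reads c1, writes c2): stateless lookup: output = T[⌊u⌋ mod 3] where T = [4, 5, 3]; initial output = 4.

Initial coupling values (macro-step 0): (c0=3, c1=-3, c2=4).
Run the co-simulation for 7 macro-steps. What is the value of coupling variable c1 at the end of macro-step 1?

c1 at macro-step 1 = 8

macro 1: S0 reads c0=3 → after 1×micro: 3; S1 reads c2=4 → after 1×micro: 8; S2 reads c1=8 → after 1×micro: 3 ⇒ (c0=3, c1=8, c2=3)
macro 2: S0 reads c0=3 → after 1×micro: 3; S1 reads c2=3 → after 1×micro: 6; S2 reads c1=6 → after 1×micro: 4 ⇒ (c0=3, c1=6, c2=4)
macro 3: S0 reads c0=3 → after 1×micro: 3; S1 reads c2=4 → after 1×micro: 8; S2 reads c1=8 → after 1×micro: 3 ⇒ (c0=3, c1=8, c2=3)
macro 4: S0 reads c0=3 → after 1×micro: 3; S1 reads c2=3 → after 1×micro: 6; S2 reads c1=6 → after 1×micro: 4 ⇒ (c0=3, c1=6, c2=4)
macro 5: S0 reads c0=3 → after 1×micro: 3; S1 reads c2=4 → after 1×micro: 8; S2 reads c1=8 → after 1×micro: 3 ⇒ (c0=3, c1=8, c2=3)
macro 6: S0 reads c0=3 → after 1×micro: 3; S1 reads c2=3 → after 1×micro: 6; S2 reads c1=6 → after 1×micro: 4 ⇒ (c0=3, c1=6, c2=4)
macro 7: S0 reads c0=3 → after 1×micro: 3; S1 reads c2=4 → after 1×micro: 8; S2 reads c1=8 → after 1×micro: 3 ⇒ (c0=3, c1=8, c2=3)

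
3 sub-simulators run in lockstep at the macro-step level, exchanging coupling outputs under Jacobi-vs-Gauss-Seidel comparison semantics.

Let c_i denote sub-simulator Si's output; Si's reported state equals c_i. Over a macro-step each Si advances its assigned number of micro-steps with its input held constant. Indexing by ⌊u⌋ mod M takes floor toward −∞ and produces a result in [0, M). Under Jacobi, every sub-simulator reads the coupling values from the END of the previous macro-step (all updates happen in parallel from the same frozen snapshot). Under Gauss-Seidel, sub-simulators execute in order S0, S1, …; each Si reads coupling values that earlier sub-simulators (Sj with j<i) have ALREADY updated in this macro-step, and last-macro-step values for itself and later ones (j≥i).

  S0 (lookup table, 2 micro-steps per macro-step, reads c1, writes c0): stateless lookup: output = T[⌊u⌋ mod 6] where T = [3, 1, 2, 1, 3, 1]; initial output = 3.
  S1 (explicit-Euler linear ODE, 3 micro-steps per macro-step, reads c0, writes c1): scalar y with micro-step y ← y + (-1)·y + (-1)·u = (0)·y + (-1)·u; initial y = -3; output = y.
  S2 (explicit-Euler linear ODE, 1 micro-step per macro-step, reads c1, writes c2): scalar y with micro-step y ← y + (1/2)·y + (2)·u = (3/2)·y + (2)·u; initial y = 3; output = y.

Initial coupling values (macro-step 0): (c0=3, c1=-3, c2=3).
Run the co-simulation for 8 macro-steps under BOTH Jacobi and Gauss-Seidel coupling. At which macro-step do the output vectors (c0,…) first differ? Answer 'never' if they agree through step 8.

[Jacobi] macro 1: S0 reads c1=-3 → after 2×micro: 1; S1 reads c0=3 → after 3×micro: -3; S2 reads c1=-3 → after 1×micro: -3/2 ⇒ (c0=1, c1=-3, c2=-3/2)
[Jacobi] macro 2: S0 reads c1=-3 → after 2×micro: 1; S1 reads c0=1 → after 3×micro: -1; S2 reads c1=-3 → after 1×micro: -33/4 ⇒ (c0=1, c1=-1, c2=-33/4)
[Jacobi] macro 3: S0 reads c1=-1 → after 2×micro: 1; S1 reads c0=1 → after 3×micro: -1; S2 reads c1=-1 → after 1×micro: -115/8 ⇒ (c0=1, c1=-1, c2=-115/8)
[Jacobi] macro 4: S0 reads c1=-1 → after 2×micro: 1; S1 reads c0=1 → after 3×micro: -1; S2 reads c1=-1 → after 1×micro: -377/16 ⇒ (c0=1, c1=-1, c2=-377/16)
[Jacobi] macro 5: S0 reads c1=-1 → after 2×micro: 1; S1 reads c0=1 → after 3×micro: -1; S2 reads c1=-1 → after 1×micro: -1195/32 ⇒ (c0=1, c1=-1, c2=-1195/32)
[Jacobi] macro 6: S0 reads c1=-1 → after 2×micro: 1; S1 reads c0=1 → after 3×micro: -1; S2 reads c1=-1 → after 1×micro: -3713/64 ⇒ (c0=1, c1=-1, c2=-3713/64)
[Jacobi] macro 7: S0 reads c1=-1 → after 2×micro: 1; S1 reads c0=1 → after 3×micro: -1; S2 reads c1=-1 → after 1×micro: -11395/128 ⇒ (c0=1, c1=-1, c2=-11395/128)
[Jacobi] macro 8: S0 reads c1=-1 → after 2×micro: 1; S1 reads c0=1 → after 3×micro: -1; S2 reads c1=-1 → after 1×micro: -34697/256 ⇒ (c0=1, c1=-1, c2=-34697/256)
[Gauss-Seidel] macro 1: S0 reads c1=-3 → after 2×micro: 1; S1 reads c0=1 → after 3×micro: -1; S2 reads c1=-1 → after 1×micro: 5/2 ⇒ (c0=1, c1=-1, c2=5/2)
[Gauss-Seidel] macro 2: S0 reads c1=-1 → after 2×micro: 1; S1 reads c0=1 → after 3×micro: -1; S2 reads c1=-1 → after 1×micro: 7/4 ⇒ (c0=1, c1=-1, c2=7/4)
[Gauss-Seidel] macro 3: S0 reads c1=-1 → after 2×micro: 1; S1 reads c0=1 → after 3×micro: -1; S2 reads c1=-1 → after 1×micro: 5/8 ⇒ (c0=1, c1=-1, c2=5/8)
[Gauss-Seidel] macro 4: S0 reads c1=-1 → after 2×micro: 1; S1 reads c0=1 → after 3×micro: -1; S2 reads c1=-1 → after 1×micro: -17/16 ⇒ (c0=1, c1=-1, c2=-17/16)
[Gauss-Seidel] macro 5: S0 reads c1=-1 → after 2×micro: 1; S1 reads c0=1 → after 3×micro: -1; S2 reads c1=-1 → after 1×micro: -115/32 ⇒ (c0=1, c1=-1, c2=-115/32)
[Gauss-Seidel] macro 6: S0 reads c1=-1 → after 2×micro: 1; S1 reads c0=1 → after 3×micro: -1; S2 reads c1=-1 → after 1×micro: -473/64 ⇒ (c0=1, c1=-1, c2=-473/64)
[Gauss-Seidel] macro 7: S0 reads c1=-1 → after 2×micro: 1; S1 reads c0=1 → after 3×micro: -1; S2 reads c1=-1 → after 1×micro: -1675/128 ⇒ (c0=1, c1=-1, c2=-1675/128)
[Gauss-Seidel] macro 8: S0 reads c1=-1 → after 2×micro: 1; S1 reads c0=1 → after 3×micro: -1; S2 reads c1=-1 → after 1×micro: -5537/256 ⇒ (c0=1, c1=-1, c2=-5537/256)

first divergence at macro-step: 1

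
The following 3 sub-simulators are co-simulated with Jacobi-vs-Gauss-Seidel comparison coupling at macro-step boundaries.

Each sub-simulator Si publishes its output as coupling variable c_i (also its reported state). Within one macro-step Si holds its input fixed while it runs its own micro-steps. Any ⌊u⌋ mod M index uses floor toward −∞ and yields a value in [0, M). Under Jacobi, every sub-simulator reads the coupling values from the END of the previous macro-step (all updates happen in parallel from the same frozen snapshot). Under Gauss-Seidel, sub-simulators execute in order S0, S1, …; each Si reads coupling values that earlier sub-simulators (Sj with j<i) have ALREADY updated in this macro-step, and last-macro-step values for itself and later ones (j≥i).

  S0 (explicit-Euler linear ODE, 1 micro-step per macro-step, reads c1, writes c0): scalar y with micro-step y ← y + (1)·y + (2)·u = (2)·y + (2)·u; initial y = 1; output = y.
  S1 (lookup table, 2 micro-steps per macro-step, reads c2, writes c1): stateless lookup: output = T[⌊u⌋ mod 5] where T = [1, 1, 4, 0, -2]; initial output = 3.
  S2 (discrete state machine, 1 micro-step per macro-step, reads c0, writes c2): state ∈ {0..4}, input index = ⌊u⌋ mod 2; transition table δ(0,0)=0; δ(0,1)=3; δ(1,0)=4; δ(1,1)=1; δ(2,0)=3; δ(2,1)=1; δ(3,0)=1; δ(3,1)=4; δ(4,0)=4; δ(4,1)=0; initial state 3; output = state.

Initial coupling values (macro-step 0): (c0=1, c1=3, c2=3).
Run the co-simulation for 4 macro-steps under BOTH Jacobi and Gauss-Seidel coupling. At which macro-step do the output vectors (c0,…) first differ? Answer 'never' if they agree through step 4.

first divergence at macro-step: 1

[Jacobi] macro 1: S0 reads c1=3 → after 1×micro: 8; S1 reads c2=3 → after 2×micro: 0; S2 reads c0=1 → after 1×micro: 4 ⇒ (c0=8, c1=0, c2=4)
[Jacobi] macro 2: S0 reads c1=0 → after 1×micro: 16; S1 reads c2=4 → after 2×micro: -2; S2 reads c0=8 → after 1×micro: 4 ⇒ (c0=16, c1=-2, c2=4)
[Jacobi] macro 3: S0 reads c1=-2 → after 1×micro: 28; S1 reads c2=4 → after 2×micro: -2; S2 reads c0=16 → after 1×micro: 4 ⇒ (c0=28, c1=-2, c2=4)
[Jacobi] macro 4: S0 reads c1=-2 → after 1×micro: 52; S1 reads c2=4 → after 2×micro: -2; S2 reads c0=28 → after 1×micro: 4 ⇒ (c0=52, c1=-2, c2=4)
[Gauss-Seidel] macro 1: S0 reads c1=3 → after 1×micro: 8; S1 reads c2=3 → after 2×micro: 0; S2 reads c0=8 → after 1×micro: 1 ⇒ (c0=8, c1=0, c2=1)
[Gauss-Seidel] macro 2: S0 reads c1=0 → after 1×micro: 16; S1 reads c2=1 → after 2×micro: 1; S2 reads c0=16 → after 1×micro: 4 ⇒ (c0=16, c1=1, c2=4)
[Gauss-Seidel] macro 3: S0 reads c1=1 → after 1×micro: 34; S1 reads c2=4 → after 2×micro: -2; S2 reads c0=34 → after 1×micro: 4 ⇒ (c0=34, c1=-2, c2=4)
[Gauss-Seidel] macro 4: S0 reads c1=-2 → after 1×micro: 64; S1 reads c2=4 → after 2×micro: -2; S2 reads c0=64 → after 1×micro: 4 ⇒ (c0=64, c1=-2, c2=4)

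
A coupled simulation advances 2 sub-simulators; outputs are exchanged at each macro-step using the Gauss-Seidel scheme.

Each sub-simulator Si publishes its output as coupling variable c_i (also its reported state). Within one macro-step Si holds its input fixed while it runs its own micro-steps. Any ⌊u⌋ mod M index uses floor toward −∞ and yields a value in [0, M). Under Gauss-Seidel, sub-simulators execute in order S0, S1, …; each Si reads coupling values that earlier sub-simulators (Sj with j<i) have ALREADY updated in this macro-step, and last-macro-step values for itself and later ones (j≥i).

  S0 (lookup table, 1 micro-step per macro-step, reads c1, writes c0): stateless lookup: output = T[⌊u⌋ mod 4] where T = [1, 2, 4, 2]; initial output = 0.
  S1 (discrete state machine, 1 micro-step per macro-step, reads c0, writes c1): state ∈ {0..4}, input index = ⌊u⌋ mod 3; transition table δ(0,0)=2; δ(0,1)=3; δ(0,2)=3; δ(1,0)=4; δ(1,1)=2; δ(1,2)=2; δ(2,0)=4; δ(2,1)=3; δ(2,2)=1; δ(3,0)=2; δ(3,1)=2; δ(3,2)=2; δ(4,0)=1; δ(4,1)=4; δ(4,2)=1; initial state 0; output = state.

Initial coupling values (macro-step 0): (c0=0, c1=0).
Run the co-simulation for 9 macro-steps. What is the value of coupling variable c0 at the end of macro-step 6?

macro 1: S0 reads c1=0 → after 1×micro: 1; S1 reads c0=1 → after 1×micro: 3 ⇒ (c0=1, c1=3)
macro 2: S0 reads c1=3 → after 1×micro: 2; S1 reads c0=2 → after 1×micro: 2 ⇒ (c0=2, c1=2)
macro 3: S0 reads c1=2 → after 1×micro: 4; S1 reads c0=4 → after 1×micro: 3 ⇒ (c0=4, c1=3)
macro 4: S0 reads c1=3 → after 1×micro: 2; S1 reads c0=2 → after 1×micro: 2 ⇒ (c0=2, c1=2)
macro 5: S0 reads c1=2 → after 1×micro: 4; S1 reads c0=4 → after 1×micro: 3 ⇒ (c0=4, c1=3)
macro 6: S0 reads c1=3 → after 1×micro: 2; S1 reads c0=2 → after 1×micro: 2 ⇒ (c0=2, c1=2)
macro 7: S0 reads c1=2 → after 1×micro: 4; S1 reads c0=4 → after 1×micro: 3 ⇒ (c0=4, c1=3)
macro 8: S0 reads c1=3 → after 1×micro: 2; S1 reads c0=2 → after 1×micro: 2 ⇒ (c0=2, c1=2)
macro 9: S0 reads c1=2 → after 1×micro: 4; S1 reads c0=4 → after 1×micro: 3 ⇒ (c0=4, c1=3)

c0 at macro-step 6 = 2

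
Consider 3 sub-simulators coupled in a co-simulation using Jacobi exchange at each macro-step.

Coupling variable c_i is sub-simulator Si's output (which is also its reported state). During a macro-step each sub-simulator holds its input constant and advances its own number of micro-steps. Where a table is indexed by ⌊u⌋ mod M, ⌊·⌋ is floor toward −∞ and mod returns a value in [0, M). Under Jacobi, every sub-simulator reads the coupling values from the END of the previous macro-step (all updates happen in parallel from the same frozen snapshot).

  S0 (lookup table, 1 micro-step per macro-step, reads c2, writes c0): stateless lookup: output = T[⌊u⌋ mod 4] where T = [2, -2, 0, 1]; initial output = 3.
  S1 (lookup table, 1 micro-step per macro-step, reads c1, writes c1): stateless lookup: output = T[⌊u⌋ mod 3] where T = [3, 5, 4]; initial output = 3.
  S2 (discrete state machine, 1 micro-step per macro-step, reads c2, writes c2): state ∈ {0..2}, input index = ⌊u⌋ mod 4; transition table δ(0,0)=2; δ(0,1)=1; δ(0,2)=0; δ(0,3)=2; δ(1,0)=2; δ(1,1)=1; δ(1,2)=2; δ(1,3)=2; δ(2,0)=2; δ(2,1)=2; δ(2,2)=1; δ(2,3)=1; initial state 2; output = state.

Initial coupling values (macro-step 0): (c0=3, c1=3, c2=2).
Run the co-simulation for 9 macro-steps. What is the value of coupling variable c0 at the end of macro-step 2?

c0 at macro-step 2 = -2

macro 1: S0 reads c2=2 → after 1×micro: 0; S1 reads c1=3 → after 1×micro: 3; S2 reads c2=2 → after 1×micro: 1 ⇒ (c0=0, c1=3, c2=1)
macro 2: S0 reads c2=1 → after 1×micro: -2; S1 reads c1=3 → after 1×micro: 3; S2 reads c2=1 → after 1×micro: 1 ⇒ (c0=-2, c1=3, c2=1)
macro 3: S0 reads c2=1 → after 1×micro: -2; S1 reads c1=3 → after 1×micro: 3; S2 reads c2=1 → after 1×micro: 1 ⇒ (c0=-2, c1=3, c2=1)
macro 4: S0 reads c2=1 → after 1×micro: -2; S1 reads c1=3 → after 1×micro: 3; S2 reads c2=1 → after 1×micro: 1 ⇒ (c0=-2, c1=3, c2=1)
macro 5: S0 reads c2=1 → after 1×micro: -2; S1 reads c1=3 → after 1×micro: 3; S2 reads c2=1 → after 1×micro: 1 ⇒ (c0=-2, c1=3, c2=1)
macro 6: S0 reads c2=1 → after 1×micro: -2; S1 reads c1=3 → after 1×micro: 3; S2 reads c2=1 → after 1×micro: 1 ⇒ (c0=-2, c1=3, c2=1)
macro 7: S0 reads c2=1 → after 1×micro: -2; S1 reads c1=3 → after 1×micro: 3; S2 reads c2=1 → after 1×micro: 1 ⇒ (c0=-2, c1=3, c2=1)
macro 8: S0 reads c2=1 → after 1×micro: -2; S1 reads c1=3 → after 1×micro: 3; S2 reads c2=1 → after 1×micro: 1 ⇒ (c0=-2, c1=3, c2=1)
macro 9: S0 reads c2=1 → after 1×micro: -2; S1 reads c1=3 → after 1×micro: 3; S2 reads c2=1 → after 1×micro: 1 ⇒ (c0=-2, c1=3, c2=1)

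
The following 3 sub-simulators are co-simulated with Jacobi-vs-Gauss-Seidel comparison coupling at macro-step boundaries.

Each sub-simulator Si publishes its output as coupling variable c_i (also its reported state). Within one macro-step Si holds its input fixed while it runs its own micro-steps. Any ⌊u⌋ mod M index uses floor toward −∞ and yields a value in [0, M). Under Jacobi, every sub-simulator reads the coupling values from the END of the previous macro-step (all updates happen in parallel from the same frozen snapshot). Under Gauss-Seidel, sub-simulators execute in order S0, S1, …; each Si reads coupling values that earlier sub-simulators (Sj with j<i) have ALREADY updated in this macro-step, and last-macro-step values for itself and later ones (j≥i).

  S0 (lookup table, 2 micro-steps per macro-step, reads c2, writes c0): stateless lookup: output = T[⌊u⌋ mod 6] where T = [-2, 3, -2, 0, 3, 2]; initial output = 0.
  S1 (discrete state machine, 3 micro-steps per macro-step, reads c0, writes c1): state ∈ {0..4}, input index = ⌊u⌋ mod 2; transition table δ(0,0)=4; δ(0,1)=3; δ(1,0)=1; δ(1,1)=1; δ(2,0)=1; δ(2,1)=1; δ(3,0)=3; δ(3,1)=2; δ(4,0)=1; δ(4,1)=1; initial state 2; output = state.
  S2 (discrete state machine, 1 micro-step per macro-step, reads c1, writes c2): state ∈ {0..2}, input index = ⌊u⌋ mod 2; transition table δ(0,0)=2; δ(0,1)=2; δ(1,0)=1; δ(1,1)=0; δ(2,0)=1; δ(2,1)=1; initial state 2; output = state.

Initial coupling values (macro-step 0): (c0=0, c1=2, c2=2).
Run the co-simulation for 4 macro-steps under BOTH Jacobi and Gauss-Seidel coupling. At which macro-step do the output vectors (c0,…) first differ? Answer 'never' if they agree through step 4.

first divergence at macro-step: never

[Jacobi] macro 1: S0 reads c2=2 → after 2×micro: -2; S1 reads c0=0 → after 3×micro: 1; S2 reads c1=2 → after 1×micro: 1 ⇒ (c0=-2, c1=1, c2=1)
[Jacobi] macro 2: S0 reads c2=1 → after 2×micro: 3; S1 reads c0=-2 → after 3×micro: 1; S2 reads c1=1 → after 1×micro: 0 ⇒ (c0=3, c1=1, c2=0)
[Jacobi] macro 3: S0 reads c2=0 → after 2×micro: -2; S1 reads c0=3 → after 3×micro: 1; S2 reads c1=1 → after 1×micro: 2 ⇒ (c0=-2, c1=1, c2=2)
[Jacobi] macro 4: S0 reads c2=2 → after 2×micro: -2; S1 reads c0=-2 → after 3×micro: 1; S2 reads c1=1 → after 1×micro: 1 ⇒ (c0=-2, c1=1, c2=1)
[Gauss-Seidel] macro 1: S0 reads c2=2 → after 2×micro: -2; S1 reads c0=-2 → after 3×micro: 1; S2 reads c1=1 → after 1×micro: 1 ⇒ (c0=-2, c1=1, c2=1)
[Gauss-Seidel] macro 2: S0 reads c2=1 → after 2×micro: 3; S1 reads c0=3 → after 3×micro: 1; S2 reads c1=1 → after 1×micro: 0 ⇒ (c0=3, c1=1, c2=0)
[Gauss-Seidel] macro 3: S0 reads c2=0 → after 2×micro: -2; S1 reads c0=-2 → after 3×micro: 1; S2 reads c1=1 → after 1×micro: 2 ⇒ (c0=-2, c1=1, c2=2)
[Gauss-Seidel] macro 4: S0 reads c2=2 → after 2×micro: -2; S1 reads c0=-2 → after 3×micro: 1; S2 reads c1=1 → after 1×micro: 1 ⇒ (c0=-2, c1=1, c2=1)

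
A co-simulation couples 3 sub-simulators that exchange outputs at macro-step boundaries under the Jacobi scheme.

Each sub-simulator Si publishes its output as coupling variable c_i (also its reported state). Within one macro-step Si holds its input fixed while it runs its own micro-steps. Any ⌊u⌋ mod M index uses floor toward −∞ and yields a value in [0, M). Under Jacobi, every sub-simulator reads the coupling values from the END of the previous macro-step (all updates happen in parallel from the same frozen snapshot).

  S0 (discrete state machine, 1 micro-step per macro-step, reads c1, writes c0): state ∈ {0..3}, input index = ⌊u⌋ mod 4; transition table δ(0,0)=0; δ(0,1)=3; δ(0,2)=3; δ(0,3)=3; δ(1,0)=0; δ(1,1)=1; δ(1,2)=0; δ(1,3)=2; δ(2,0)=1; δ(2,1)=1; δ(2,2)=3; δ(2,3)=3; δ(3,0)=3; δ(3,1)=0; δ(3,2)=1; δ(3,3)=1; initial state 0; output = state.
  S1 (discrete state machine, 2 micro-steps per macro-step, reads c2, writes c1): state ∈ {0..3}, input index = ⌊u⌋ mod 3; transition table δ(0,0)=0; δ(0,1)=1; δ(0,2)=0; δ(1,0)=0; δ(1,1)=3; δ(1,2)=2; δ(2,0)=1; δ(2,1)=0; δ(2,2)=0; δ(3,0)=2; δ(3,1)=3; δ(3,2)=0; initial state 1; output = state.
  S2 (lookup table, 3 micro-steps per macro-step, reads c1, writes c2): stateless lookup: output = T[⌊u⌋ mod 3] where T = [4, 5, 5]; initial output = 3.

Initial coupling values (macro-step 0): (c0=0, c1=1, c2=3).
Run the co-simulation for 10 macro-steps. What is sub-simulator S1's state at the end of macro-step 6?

macro 1: S0 reads c1=1 → after 1×micro: 3; S1 reads c2=3 → after 2×micro: 0; S2 reads c1=1 → after 3×micro: 5 ⇒ (c0=3, c1=0, c2=5)
macro 2: S0 reads c1=0 → after 1×micro: 3; S1 reads c2=5 → after 2×micro: 0; S2 reads c1=0 → after 3×micro: 4 ⇒ (c0=3, c1=0, c2=4)
macro 3: S0 reads c1=0 → after 1×micro: 3; S1 reads c2=4 → after 2×micro: 3; S2 reads c1=0 → after 3×micro: 4 ⇒ (c0=3, c1=3, c2=4)
macro 4: S0 reads c1=3 → after 1×micro: 1; S1 reads c2=4 → after 2×micro: 3; S2 reads c1=3 → after 3×micro: 4 ⇒ (c0=1, c1=3, c2=4)
macro 5: S0 reads c1=3 → after 1×micro: 2; S1 reads c2=4 → after 2×micro: 3; S2 reads c1=3 → after 3×micro: 4 ⇒ (c0=2, c1=3, c2=4)
macro 6: S0 reads c1=3 → after 1×micro: 3; S1 reads c2=4 → after 2×micro: 3; S2 reads c1=3 → after 3×micro: 4 ⇒ (c0=3, c1=3, c2=4)
macro 7: S0 reads c1=3 → after 1×micro: 1; S1 reads c2=4 → after 2×micro: 3; S2 reads c1=3 → after 3×micro: 4 ⇒ (c0=1, c1=3, c2=4)
macro 8: S0 reads c1=3 → after 1×micro: 2; S1 reads c2=4 → after 2×micro: 3; S2 reads c1=3 → after 3×micro: 4 ⇒ (c0=2, c1=3, c2=4)
macro 9: S0 reads c1=3 → after 1×micro: 3; S1 reads c2=4 → after 2×micro: 3; S2 reads c1=3 → after 3×micro: 4 ⇒ (c0=3, c1=3, c2=4)
macro 10: S0 reads c1=3 → after 1×micro: 1; S1 reads c2=4 → after 2×micro: 3; S2 reads c1=3 → after 3×micro: 4 ⇒ (c0=1, c1=3, c2=4)

S1 state at macro-step 6 = 3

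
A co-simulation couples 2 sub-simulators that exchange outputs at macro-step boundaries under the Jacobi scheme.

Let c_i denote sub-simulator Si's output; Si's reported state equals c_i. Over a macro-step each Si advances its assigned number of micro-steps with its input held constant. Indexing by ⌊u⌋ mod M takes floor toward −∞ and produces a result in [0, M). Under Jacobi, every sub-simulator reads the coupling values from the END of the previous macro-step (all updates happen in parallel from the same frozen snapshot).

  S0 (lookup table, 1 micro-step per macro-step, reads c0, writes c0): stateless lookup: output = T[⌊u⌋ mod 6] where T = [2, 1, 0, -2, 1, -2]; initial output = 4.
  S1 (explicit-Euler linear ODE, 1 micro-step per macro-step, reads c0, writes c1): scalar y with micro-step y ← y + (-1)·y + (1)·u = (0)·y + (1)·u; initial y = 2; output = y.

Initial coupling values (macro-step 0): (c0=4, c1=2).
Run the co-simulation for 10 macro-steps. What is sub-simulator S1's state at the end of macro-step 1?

S1 state at macro-step 1 = 4

macro 1: S0 reads c0=4 → after 1×micro: 1; S1 reads c0=4 → after 1×micro: 4 ⇒ (c0=1, c1=4)
macro 2: S0 reads c0=1 → after 1×micro: 1; S1 reads c0=1 → after 1×micro: 1 ⇒ (c0=1, c1=1)
macro 3: S0 reads c0=1 → after 1×micro: 1; S1 reads c0=1 → after 1×micro: 1 ⇒ (c0=1, c1=1)
macro 4: S0 reads c0=1 → after 1×micro: 1; S1 reads c0=1 → after 1×micro: 1 ⇒ (c0=1, c1=1)
macro 5: S0 reads c0=1 → after 1×micro: 1; S1 reads c0=1 → after 1×micro: 1 ⇒ (c0=1, c1=1)
macro 6: S0 reads c0=1 → after 1×micro: 1; S1 reads c0=1 → after 1×micro: 1 ⇒ (c0=1, c1=1)
macro 7: S0 reads c0=1 → after 1×micro: 1; S1 reads c0=1 → after 1×micro: 1 ⇒ (c0=1, c1=1)
macro 8: S0 reads c0=1 → after 1×micro: 1; S1 reads c0=1 → after 1×micro: 1 ⇒ (c0=1, c1=1)
macro 9: S0 reads c0=1 → after 1×micro: 1; S1 reads c0=1 → after 1×micro: 1 ⇒ (c0=1, c1=1)
macro 10: S0 reads c0=1 → after 1×micro: 1; S1 reads c0=1 → after 1×micro: 1 ⇒ (c0=1, c1=1)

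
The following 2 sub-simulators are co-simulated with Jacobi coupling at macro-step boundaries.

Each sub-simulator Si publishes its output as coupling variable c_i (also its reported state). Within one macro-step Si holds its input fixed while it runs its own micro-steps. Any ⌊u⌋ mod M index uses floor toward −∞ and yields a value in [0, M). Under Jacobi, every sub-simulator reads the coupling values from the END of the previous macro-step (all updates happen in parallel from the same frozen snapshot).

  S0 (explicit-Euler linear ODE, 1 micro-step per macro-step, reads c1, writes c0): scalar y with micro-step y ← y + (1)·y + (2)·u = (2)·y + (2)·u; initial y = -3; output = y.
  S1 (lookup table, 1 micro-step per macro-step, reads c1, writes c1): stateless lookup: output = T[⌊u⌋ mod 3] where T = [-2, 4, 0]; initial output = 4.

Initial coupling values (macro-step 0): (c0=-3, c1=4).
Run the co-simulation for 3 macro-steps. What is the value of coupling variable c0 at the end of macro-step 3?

macro 1: S0 reads c1=4 → after 1×micro: 2; S1 reads c1=4 → after 1×micro: 4 ⇒ (c0=2, c1=4)
macro 2: S0 reads c1=4 → after 1×micro: 12; S1 reads c1=4 → after 1×micro: 4 ⇒ (c0=12, c1=4)
macro 3: S0 reads c1=4 → after 1×micro: 32; S1 reads c1=4 → after 1×micro: 4 ⇒ (c0=32, c1=4)

c0 at macro-step 3 = 32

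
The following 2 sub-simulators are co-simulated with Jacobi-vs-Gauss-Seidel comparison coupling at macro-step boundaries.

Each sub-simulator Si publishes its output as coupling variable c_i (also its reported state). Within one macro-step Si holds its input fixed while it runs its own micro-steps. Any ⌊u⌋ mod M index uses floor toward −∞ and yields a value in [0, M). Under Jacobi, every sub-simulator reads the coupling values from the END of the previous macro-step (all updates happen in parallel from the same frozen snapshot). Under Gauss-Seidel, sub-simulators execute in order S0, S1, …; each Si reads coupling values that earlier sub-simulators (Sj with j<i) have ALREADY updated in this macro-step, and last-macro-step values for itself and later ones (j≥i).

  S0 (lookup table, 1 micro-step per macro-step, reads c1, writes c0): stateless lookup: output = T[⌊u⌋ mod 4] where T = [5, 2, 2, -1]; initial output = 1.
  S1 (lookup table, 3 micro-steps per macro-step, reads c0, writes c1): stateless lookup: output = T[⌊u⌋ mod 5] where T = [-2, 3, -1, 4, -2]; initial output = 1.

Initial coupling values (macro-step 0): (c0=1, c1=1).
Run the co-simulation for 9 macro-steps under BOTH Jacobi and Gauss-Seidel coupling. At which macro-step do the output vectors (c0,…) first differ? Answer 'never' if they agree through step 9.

first divergence at macro-step: 1

[Jacobi] macro 1: S0 reads c1=1 → after 1×micro: 2; S1 reads c0=1 → after 3×micro: 3 ⇒ (c0=2, c1=3)
[Jacobi] macro 2: S0 reads c1=3 → after 1×micro: -1; S1 reads c0=2 → after 3×micro: -1 ⇒ (c0=-1, c1=-1)
[Jacobi] macro 3: S0 reads c1=-1 → after 1×micro: -1; S1 reads c0=-1 → after 3×micro: -2 ⇒ (c0=-1, c1=-2)
[Jacobi] macro 4: S0 reads c1=-2 → after 1×micro: 2; S1 reads c0=-1 → after 3×micro: -2 ⇒ (c0=2, c1=-2)
[Jacobi] macro 5: S0 reads c1=-2 → after 1×micro: 2; S1 reads c0=2 → after 3×micro: -1 ⇒ (c0=2, c1=-1)
[Jacobi] macro 6: S0 reads c1=-1 → after 1×micro: -1; S1 reads c0=2 → after 3×micro: -1 ⇒ (c0=-1, c1=-1)
[Jacobi] macro 7: S0 reads c1=-1 → after 1×micro: -1; S1 reads c0=-1 → after 3×micro: -2 ⇒ (c0=-1, c1=-2)
[Jacobi] macro 8: S0 reads c1=-2 → after 1×micro: 2; S1 reads c0=-1 → after 3×micro: -2 ⇒ (c0=2, c1=-2)
[Jacobi] macro 9: S0 reads c1=-2 → after 1×micro: 2; S1 reads c0=2 → after 3×micro: -1 ⇒ (c0=2, c1=-1)
[Gauss-Seidel] macro 1: S0 reads c1=1 → after 1×micro: 2; S1 reads c0=2 → after 3×micro: -1 ⇒ (c0=2, c1=-1)
[Gauss-Seidel] macro 2: S0 reads c1=-1 → after 1×micro: -1; S1 reads c0=-1 → after 3×micro: -2 ⇒ (c0=-1, c1=-2)
[Gauss-Seidel] macro 3: S0 reads c1=-2 → after 1×micro: 2; S1 reads c0=2 → after 3×micro: -1 ⇒ (c0=2, c1=-1)
[Gauss-Seidel] macro 4: S0 reads c1=-1 → after 1×micro: -1; S1 reads c0=-1 → after 3×micro: -2 ⇒ (c0=-1, c1=-2)
[Gauss-Seidel] macro 5: S0 reads c1=-2 → after 1×micro: 2; S1 reads c0=2 → after 3×micro: -1 ⇒ (c0=2, c1=-1)
[Gauss-Seidel] macro 6: S0 reads c1=-1 → after 1×micro: -1; S1 reads c0=-1 → after 3×micro: -2 ⇒ (c0=-1, c1=-2)
[Gauss-Seidel] macro 7: S0 reads c1=-2 → after 1×micro: 2; S1 reads c0=2 → after 3×micro: -1 ⇒ (c0=2, c1=-1)
[Gauss-Seidel] macro 8: S0 reads c1=-1 → after 1×micro: -1; S1 reads c0=-1 → after 3×micro: -2 ⇒ (c0=-1, c1=-2)
[Gauss-Seidel] macro 9: S0 reads c1=-2 → after 1×micro: 2; S1 reads c0=2 → after 3×micro: -1 ⇒ (c0=2, c1=-1)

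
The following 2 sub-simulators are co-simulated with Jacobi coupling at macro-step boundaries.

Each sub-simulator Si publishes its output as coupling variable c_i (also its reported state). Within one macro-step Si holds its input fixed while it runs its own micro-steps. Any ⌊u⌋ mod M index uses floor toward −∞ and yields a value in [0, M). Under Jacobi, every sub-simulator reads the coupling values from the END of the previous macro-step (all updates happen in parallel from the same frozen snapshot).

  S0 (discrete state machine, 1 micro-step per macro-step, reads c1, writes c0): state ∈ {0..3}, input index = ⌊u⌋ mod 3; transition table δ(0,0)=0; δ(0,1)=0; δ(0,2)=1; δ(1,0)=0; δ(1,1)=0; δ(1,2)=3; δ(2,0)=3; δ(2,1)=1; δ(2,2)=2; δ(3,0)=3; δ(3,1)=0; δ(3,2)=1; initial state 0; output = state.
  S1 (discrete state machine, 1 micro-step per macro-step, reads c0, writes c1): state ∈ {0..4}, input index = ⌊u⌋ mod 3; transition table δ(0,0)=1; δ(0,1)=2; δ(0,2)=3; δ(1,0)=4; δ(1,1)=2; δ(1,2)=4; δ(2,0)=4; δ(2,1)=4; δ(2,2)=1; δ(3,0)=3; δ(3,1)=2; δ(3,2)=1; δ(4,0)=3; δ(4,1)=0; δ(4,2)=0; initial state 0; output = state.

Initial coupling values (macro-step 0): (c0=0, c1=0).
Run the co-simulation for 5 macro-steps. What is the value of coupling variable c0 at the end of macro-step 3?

macro 1: S0 reads c1=0 → after 1×micro: 0; S1 reads c0=0 → after 1×micro: 1 ⇒ (c0=0, c1=1)
macro 2: S0 reads c1=1 → after 1×micro: 0; S1 reads c0=0 → after 1×micro: 4 ⇒ (c0=0, c1=4)
macro 3: S0 reads c1=4 → after 1×micro: 0; S1 reads c0=0 → after 1×micro: 3 ⇒ (c0=0, c1=3)
macro 4: S0 reads c1=3 → after 1×micro: 0; S1 reads c0=0 → after 1×micro: 3 ⇒ (c0=0, c1=3)
macro 5: S0 reads c1=3 → after 1×micro: 0; S1 reads c0=0 → after 1×micro: 3 ⇒ (c0=0, c1=3)

c0 at macro-step 3 = 0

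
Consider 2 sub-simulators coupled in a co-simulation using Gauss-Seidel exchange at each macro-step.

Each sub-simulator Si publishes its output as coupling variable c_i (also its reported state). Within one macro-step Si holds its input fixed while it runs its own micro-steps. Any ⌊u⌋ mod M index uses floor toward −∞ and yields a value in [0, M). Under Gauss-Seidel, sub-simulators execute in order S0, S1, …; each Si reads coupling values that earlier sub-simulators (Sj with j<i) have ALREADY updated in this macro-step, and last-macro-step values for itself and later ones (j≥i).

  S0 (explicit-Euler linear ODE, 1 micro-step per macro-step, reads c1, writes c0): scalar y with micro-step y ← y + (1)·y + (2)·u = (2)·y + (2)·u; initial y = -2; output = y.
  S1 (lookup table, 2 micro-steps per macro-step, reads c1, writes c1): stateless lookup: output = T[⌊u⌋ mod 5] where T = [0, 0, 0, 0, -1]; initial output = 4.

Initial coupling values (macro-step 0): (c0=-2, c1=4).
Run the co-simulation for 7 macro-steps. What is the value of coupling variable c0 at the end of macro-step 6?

c0 at macro-step 6 = 66

macro 1: S0 reads c1=4 → after 1×micro: 4; S1 reads c1=4 → after 2×micro: -1 ⇒ (c0=4, c1=-1)
macro 2: S0 reads c1=-1 → after 1×micro: 6; S1 reads c1=-1 → after 2×micro: -1 ⇒ (c0=6, c1=-1)
macro 3: S0 reads c1=-1 → after 1×micro: 10; S1 reads c1=-1 → after 2×micro: -1 ⇒ (c0=10, c1=-1)
macro 4: S0 reads c1=-1 → after 1×micro: 18; S1 reads c1=-1 → after 2×micro: -1 ⇒ (c0=18, c1=-1)
macro 5: S0 reads c1=-1 → after 1×micro: 34; S1 reads c1=-1 → after 2×micro: -1 ⇒ (c0=34, c1=-1)
macro 6: S0 reads c1=-1 → after 1×micro: 66; S1 reads c1=-1 → after 2×micro: -1 ⇒ (c0=66, c1=-1)
macro 7: S0 reads c1=-1 → after 1×micro: 130; S1 reads c1=-1 → after 2×micro: -1 ⇒ (c0=130, c1=-1)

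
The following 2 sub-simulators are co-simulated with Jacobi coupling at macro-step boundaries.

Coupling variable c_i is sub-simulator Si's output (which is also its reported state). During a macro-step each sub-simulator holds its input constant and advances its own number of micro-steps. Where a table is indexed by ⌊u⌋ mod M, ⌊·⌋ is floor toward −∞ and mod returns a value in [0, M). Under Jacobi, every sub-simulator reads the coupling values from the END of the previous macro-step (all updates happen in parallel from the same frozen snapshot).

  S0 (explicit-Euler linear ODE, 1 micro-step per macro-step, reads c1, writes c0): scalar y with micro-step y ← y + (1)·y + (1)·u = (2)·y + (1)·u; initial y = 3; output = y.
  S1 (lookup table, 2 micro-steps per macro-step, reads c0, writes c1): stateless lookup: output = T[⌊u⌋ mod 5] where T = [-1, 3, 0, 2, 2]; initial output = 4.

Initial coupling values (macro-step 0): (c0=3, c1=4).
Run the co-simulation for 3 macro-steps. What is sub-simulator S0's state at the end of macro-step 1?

S0 state at macro-step 1 = 10

macro 1: S0 reads c1=4 → after 1×micro: 10; S1 reads c0=3 → after 2×micro: 2 ⇒ (c0=10, c1=2)
macro 2: S0 reads c1=2 → after 1×micro: 22; S1 reads c0=10 → after 2×micro: -1 ⇒ (c0=22, c1=-1)
macro 3: S0 reads c1=-1 → after 1×micro: 43; S1 reads c0=22 → after 2×micro: 0 ⇒ (c0=43, c1=0)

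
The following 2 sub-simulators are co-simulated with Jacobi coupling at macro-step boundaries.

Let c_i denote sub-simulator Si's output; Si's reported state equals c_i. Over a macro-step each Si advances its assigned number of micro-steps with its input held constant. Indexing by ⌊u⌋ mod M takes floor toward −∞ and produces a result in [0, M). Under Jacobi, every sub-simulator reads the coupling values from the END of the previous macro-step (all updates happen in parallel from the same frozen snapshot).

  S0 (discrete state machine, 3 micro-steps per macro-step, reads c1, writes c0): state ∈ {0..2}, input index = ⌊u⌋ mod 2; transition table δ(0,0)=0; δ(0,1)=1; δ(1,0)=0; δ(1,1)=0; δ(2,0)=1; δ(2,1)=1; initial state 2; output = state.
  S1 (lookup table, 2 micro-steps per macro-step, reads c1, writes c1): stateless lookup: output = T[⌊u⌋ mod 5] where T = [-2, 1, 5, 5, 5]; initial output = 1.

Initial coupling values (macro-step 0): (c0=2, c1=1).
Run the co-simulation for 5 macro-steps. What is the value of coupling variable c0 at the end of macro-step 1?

macro 1: S0 reads c1=1 → after 3×micro: 1; S1 reads c1=1 → after 2×micro: 1 ⇒ (c0=1, c1=1)
macro 2: S0 reads c1=1 → after 3×micro: 0; S1 reads c1=1 → after 2×micro: 1 ⇒ (c0=0, c1=1)
macro 3: S0 reads c1=1 → after 3×micro: 1; S1 reads c1=1 → after 2×micro: 1 ⇒ (c0=1, c1=1)
macro 4: S0 reads c1=1 → after 3×micro: 0; S1 reads c1=1 → after 2×micro: 1 ⇒ (c0=0, c1=1)
macro 5: S0 reads c1=1 → after 3×micro: 1; S1 reads c1=1 → after 2×micro: 1 ⇒ (c0=1, c1=1)

c0 at macro-step 1 = 1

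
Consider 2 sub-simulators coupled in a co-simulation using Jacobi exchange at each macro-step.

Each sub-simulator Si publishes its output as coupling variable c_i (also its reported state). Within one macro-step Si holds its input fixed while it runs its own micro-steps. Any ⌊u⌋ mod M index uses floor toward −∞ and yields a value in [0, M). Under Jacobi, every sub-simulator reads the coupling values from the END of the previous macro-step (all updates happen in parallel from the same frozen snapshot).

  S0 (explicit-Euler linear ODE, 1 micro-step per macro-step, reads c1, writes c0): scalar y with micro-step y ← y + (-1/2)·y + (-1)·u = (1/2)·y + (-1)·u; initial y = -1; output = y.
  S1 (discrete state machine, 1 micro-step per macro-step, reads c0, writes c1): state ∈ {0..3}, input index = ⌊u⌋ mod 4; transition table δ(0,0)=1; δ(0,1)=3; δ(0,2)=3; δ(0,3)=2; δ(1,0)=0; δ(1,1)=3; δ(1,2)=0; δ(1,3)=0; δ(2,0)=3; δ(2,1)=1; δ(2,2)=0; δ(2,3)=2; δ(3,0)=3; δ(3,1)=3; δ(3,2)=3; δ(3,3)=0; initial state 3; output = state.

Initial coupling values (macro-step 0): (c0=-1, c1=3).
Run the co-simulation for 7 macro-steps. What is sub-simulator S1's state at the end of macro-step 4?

S1 state at macro-step 4 = 3

macro 1: S0 reads c1=3 → after 1×micro: -7/2; S1 reads c0=-1 → after 1×micro: 0 ⇒ (c0=-7/2, c1=0)
macro 2: S0 reads c1=0 → after 1×micro: -7/4; S1 reads c0=-7/2 → after 1×micro: 1 ⇒ (c0=-7/4, c1=1)
macro 3: S0 reads c1=1 → after 1×micro: -15/8; S1 reads c0=-7/4 → after 1×micro: 0 ⇒ (c0=-15/8, c1=0)
macro 4: S0 reads c1=0 → after 1×micro: -15/16; S1 reads c0=-15/8 → after 1×micro: 3 ⇒ (c0=-15/16, c1=3)
macro 5: S0 reads c1=3 → after 1×micro: -111/32; S1 reads c0=-15/16 → after 1×micro: 0 ⇒ (c0=-111/32, c1=0)
macro 6: S0 reads c1=0 → after 1×micro: -111/64; S1 reads c0=-111/32 → after 1×micro: 1 ⇒ (c0=-111/64, c1=1)
macro 7: S0 reads c1=1 → after 1×micro: -239/128; S1 reads c0=-111/64 → after 1×micro: 0 ⇒ (c0=-239/128, c1=0)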